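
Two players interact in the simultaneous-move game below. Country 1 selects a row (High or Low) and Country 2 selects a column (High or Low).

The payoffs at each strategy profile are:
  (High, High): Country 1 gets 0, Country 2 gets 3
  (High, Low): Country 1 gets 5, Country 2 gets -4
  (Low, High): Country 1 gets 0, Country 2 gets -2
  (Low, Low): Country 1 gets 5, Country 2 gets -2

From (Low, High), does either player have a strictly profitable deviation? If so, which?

Country 1 at (Low, High) earns 0; deviating to High yields 0 — not better.
Country 2 earns -2; deviating to Low yields -2 — not better.
Neither player can strictly improve; the profile is a Nash equilibrium.

Neither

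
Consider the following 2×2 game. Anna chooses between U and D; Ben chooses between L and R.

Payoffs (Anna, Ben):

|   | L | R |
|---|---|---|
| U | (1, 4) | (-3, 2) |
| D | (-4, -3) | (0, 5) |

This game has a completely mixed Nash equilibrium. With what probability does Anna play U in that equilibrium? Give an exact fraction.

Let x be the probability that Anna plays U. In a completely mixed equilibrium, Ben must be indifferent between L and R.
Ben's expected payoff from L is 4x − 3(1−x); from R it is 2x + 5(1−x).
Setting these equal: 7x − 3 = −3x + 5, so x = 4/5.

4/5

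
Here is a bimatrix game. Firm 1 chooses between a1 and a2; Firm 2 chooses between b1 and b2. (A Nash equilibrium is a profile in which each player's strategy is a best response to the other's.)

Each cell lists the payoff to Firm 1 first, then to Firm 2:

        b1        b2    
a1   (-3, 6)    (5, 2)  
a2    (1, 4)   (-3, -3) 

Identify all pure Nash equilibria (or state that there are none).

(a1, b1): Firm 1 prefers a2 (1 > -3) — not an equilibrium.
(a1, b2): Firm 2 prefers b1 (6 > 2) — not an equilibrium.
(a2, b1): Firm 1 gets 1 ≥ -3 from a1, and Firm 2 gets 4 ≥ -3 from b2 — Nash equilibrium.
(a2, b2): Firm 1 prefers a1 (5 > -3); Firm 2 prefers b1 (4 > -3) — not an equilibrium.

(a2, b1)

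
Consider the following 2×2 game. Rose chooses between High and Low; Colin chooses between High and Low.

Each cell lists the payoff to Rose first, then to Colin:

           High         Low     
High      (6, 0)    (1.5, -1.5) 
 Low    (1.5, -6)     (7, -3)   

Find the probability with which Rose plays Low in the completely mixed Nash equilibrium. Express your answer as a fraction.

1/3

Let p be the probability that Rose plays High. In a completely mixed equilibrium, Colin must be indifferent between High and Low.
Colin's expected payoff from High is −6(1−p); from Low it is −1.5p − 3(1−p).
Setting these equal: 6p − 6 = 1.5p − 3, so p = 2/3.
Therefore Rose plays Low with probability 1 − 2/3 = 1/3.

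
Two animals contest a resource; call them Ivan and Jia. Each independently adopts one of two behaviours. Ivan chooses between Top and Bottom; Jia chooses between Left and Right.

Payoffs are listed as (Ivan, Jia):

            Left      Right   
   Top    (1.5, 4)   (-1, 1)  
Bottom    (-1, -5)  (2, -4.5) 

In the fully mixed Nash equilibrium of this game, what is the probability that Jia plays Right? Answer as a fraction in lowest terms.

Let y be the probability that Jia plays Left. In a completely mixed equilibrium, Ivan must be indifferent between Top and Bottom.
Ivan's expected payoff from Top is 1.5y − (1−y); from Bottom it is −y + 2(1−y).
Setting these equal: 2.5y − 1 = −3y + 2, so y = 6/11.
Therefore Jia plays Right with probability 1 − 6/11 = 5/11.

5/11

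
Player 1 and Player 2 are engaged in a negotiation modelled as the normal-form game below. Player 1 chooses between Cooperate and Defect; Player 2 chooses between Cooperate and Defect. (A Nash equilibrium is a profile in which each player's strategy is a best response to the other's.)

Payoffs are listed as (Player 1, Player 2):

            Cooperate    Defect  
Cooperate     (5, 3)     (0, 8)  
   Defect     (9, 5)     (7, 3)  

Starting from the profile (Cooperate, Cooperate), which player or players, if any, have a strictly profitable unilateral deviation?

Both

Player 1 at (Cooperate, Cooperate) earns 5; deviating to Defect yields 9 — a strict improvement.
Player 2 earns 3; deviating to Defect yields 8 — a strict improvement.
Both Player 1 and Player 2 have strictly profitable deviations.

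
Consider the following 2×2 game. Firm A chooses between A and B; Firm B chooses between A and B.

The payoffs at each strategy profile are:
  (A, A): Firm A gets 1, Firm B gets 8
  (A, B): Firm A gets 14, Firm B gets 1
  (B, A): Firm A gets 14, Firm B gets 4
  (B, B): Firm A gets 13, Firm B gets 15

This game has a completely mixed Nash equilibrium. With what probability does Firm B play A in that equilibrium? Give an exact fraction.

Let y be the probability that Firm B plays A. In a completely mixed equilibrium, Firm A must be indifferent between A and B.
Firm A's expected payoff from A is y + 14(1−y); from B it is 14y + 13(1−y).
Setting these equal: −13y + 14 = y + 13, so y = 1/14.

1/14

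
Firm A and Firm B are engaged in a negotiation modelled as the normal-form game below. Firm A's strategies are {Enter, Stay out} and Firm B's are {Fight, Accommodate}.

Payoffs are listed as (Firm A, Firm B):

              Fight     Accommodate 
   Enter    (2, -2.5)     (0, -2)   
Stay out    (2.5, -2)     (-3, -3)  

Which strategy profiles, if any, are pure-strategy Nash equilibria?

(Enter, Fight): Firm A prefers Stay out (2.5 > 2); Firm B prefers Accommodate (-2 > -2.5) — not an equilibrium.
(Enter, Accommodate): Firm A gets 0 ≥ -3 from Stay out, and Firm B gets -2 ≥ -2.5 from Fight — Nash equilibrium.
(Stay out, Fight): Firm A gets 2.5 ≥ 2 from Enter, and Firm B gets -2 ≥ -3 from Accommodate — Nash equilibrium.
(Stay out, Accommodate): Firm A prefers Enter (0 > -3); Firm B prefers Fight (-2 > -3) — not an equilibrium.

(Enter, Accommodate) and (Stay out, Fight)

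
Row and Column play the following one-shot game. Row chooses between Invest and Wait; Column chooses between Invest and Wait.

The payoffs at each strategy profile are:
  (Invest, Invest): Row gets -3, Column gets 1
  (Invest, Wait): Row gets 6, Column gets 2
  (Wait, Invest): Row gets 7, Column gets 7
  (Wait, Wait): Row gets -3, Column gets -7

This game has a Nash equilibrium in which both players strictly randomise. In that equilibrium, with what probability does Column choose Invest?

9/19

Let c be the probability that Column plays Invest. In a completely mixed equilibrium, Row must be indifferent between Invest and Wait.
Row's expected payoff from Invest is −3c + 6(1−c); from Wait it is 7c − 3(1−c).
Setting these equal: −9c + 6 = 10c − 3, so c = 9/19.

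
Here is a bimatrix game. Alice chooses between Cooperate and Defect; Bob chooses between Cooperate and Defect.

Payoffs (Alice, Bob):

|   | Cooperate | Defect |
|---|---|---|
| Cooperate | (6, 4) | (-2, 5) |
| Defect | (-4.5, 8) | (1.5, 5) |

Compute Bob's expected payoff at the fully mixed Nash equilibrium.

First find p, the probability Alice plays Cooperate, from Bob's indifference between Cooperate and Defect: 4p + 8(1−p) = 5p + 5(1−p), giving p = 3/4.
Since Bob is indifferent in equilibrium, Bob's expected payoff equals the payoff from either column against (3/4, 1/4). Using Cooperate: 4(3/4) + 8(1/4) = 5.

5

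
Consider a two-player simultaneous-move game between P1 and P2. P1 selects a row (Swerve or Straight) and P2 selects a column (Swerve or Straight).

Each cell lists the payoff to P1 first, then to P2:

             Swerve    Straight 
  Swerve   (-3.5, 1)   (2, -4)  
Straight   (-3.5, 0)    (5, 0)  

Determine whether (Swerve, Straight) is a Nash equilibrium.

No

At (Swerve, Straight), P1 earns 2; switching to Straight would give 5, so P1 would deviate.
P2 earns -4; switching to Swerve would give 1, so P2 would deviate.
Since at least one player can profitably deviate, this is not a Nash equilibrium.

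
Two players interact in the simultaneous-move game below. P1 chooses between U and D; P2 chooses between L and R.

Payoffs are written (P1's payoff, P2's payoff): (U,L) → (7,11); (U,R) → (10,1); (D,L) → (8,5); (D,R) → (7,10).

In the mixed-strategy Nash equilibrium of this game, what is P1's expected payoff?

First find q, the probability P2 plays L, from P1's indifference between U and D: 7q + 10(1−q) = 8q + 7(1−q), giving q = 3/4.
Since P1 is indifferent in equilibrium, P1's expected payoff equals the payoff from either row against (3/4, 1/4). Using U: 7(3/4) + 10(1/4) = 31/4.

31/4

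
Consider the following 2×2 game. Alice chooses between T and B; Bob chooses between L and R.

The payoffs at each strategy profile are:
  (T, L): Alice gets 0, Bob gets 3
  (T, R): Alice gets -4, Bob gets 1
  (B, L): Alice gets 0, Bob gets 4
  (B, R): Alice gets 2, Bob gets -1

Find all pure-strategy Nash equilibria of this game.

(T, L) and (B, L)

(T, L): Alice gets 0 ≥ 0 from B, and Bob gets 3 ≥ 1 from R — Nash equilibrium.
(T, R): Alice prefers B (2 > -4); Bob prefers L (3 > 1) — not an equilibrium.
(B, L): Alice gets 0 ≥ 0 from T, and Bob gets 4 ≥ -1 from R — Nash equilibrium.
(B, R): Bob prefers L (4 > -1) — not an equilibrium.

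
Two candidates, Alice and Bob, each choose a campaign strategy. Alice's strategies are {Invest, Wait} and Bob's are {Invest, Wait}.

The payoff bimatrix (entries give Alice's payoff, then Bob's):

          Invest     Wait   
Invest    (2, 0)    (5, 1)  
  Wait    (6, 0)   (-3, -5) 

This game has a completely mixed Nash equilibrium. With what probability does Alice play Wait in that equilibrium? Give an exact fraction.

Let p be the probability that Alice plays Invest. In a completely mixed equilibrium, Bob must be indifferent between Invest and Wait.
Bob's expected payoff from Invest is 0; from Wait it is p − 5(1−p).
Setting these equal: 0 = 6p − 5, so p = 5/6.
Therefore Alice plays Wait with probability 1 − 5/6 = 1/6.

1/6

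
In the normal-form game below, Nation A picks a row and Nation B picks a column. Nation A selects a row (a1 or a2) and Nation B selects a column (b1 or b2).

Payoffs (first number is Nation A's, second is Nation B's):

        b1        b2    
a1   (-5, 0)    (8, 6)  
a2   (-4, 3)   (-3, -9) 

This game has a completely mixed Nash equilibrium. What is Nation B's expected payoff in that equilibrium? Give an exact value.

First find p, the probability Nation A plays a1, from Nation B's indifference between b1 and b2: 3(1−p) = 6p − 9(1−p), giving p = 2/3.
Since Nation B is indifferent in equilibrium, Nation B's expected payoff equals the payoff from either column against (2/3, 1/3). Using b1: 3(1/3) = 1.

1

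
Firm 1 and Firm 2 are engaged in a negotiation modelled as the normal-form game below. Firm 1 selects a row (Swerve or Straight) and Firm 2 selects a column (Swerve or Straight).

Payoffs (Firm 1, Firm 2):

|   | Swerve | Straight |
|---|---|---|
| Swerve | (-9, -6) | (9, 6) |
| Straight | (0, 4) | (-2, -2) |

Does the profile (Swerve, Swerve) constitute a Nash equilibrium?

No

At (Swerve, Swerve), Firm 1 earns -9; switching to Straight would give 0, so Firm 1 would deviate.
Firm 2 earns -6; switching to Straight would give 6, so Firm 2 would deviate.
Since at least one player can profitably deviate, this is not a Nash equilibrium.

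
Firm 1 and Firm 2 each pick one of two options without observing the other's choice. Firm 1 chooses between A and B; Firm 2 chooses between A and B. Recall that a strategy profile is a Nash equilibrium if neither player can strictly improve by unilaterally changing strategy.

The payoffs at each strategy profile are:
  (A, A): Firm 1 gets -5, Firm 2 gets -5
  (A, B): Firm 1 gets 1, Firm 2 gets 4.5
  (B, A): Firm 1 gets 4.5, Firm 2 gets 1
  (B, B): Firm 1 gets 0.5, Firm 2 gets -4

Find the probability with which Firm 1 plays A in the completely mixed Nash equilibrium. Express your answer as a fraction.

Let p be the probability that Firm 1 plays A. In a completely mixed equilibrium, Firm 2 must be indifferent between A and B.
Firm 2's expected payoff from A is −5p + (1−p); from B it is 4.5p − 4(1−p).
Setting these equal: −6p + 1 = 8.5p − 4, so p = 10/29.

10/29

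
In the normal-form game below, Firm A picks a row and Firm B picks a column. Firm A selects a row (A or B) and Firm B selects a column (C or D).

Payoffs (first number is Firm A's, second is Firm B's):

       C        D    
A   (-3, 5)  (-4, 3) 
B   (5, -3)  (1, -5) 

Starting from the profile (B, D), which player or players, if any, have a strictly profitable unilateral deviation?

Firm A at (B, D) earns 1; deviating to A yields -4 — not better.
Firm B earns -5; deviating to C yields -3 — a strict improvement.
Only Firm B has a strictly profitable deviation.

Firm B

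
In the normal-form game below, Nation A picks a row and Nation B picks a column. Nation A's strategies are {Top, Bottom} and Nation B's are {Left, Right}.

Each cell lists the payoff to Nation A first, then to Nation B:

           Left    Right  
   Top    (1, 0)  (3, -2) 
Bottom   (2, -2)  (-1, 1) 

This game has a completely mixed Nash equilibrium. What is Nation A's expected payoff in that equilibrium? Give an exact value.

First find q, the probability Nation B plays Left, from Nation A's indifference between Top and Bottom: q + 3(1−q) = 2q − (1−q), giving q = 4/5.
Since Nation A is indifferent in equilibrium, Nation A's expected payoff equals the payoff from either row against (4/5, 1/5). Using Top: (4/5) + 3(1/5) = 7/5.

7/5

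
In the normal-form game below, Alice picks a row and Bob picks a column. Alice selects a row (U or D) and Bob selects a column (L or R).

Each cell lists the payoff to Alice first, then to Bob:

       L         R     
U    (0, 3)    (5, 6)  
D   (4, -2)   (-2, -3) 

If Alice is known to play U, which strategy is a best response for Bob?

R

Against U, Bob earns 3 from L and 6 from R.
So R is the best response.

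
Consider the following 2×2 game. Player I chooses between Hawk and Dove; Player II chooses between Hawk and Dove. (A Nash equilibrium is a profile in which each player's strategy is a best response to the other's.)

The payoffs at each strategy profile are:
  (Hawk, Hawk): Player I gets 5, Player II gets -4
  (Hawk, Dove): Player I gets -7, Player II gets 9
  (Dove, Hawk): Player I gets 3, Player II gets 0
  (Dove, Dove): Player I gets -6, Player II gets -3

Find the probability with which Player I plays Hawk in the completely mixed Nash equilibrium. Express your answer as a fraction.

Let r be the probability that Player I plays Hawk. In a completely mixed equilibrium, Player II must be indifferent between Hawk and Dove.
Player II's expected payoff from Hawk is −4r; from Dove it is 9r − 3(1−r).
Setting these equal: −4r = 12r − 3, so r = 3/16.

3/16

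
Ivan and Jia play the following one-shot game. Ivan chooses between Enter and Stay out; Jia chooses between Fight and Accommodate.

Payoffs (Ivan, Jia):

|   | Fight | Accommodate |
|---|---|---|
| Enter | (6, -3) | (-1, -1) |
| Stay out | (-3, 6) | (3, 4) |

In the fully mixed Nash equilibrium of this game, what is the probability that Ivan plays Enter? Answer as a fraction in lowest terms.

Let x be the probability that Ivan plays Enter. In a completely mixed equilibrium, Jia must be indifferent between Fight and Accommodate.
Jia's expected payoff from Fight is −3x + 6(1−x); from Accommodate it is −x + 4(1−x).
Setting these equal: −9x + 6 = −5x + 4, so x = 1/2.

1/2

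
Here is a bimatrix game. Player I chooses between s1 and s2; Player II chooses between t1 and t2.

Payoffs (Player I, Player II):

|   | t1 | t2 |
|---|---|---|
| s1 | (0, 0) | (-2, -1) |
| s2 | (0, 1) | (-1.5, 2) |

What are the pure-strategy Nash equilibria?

(s1, t1) and (s2, t2)

(s1, t1): Player I gets 0 ≥ 0 from s2, and Player II gets 0 ≥ -1 from t2 — Nash equilibrium.
(s1, t2): Player I prefers s2 (-1.5 > -2); Player II prefers t1 (0 > -1) — not an equilibrium.
(s2, t1): Player II prefers t2 (2 > 1) — not an equilibrium.
(s2, t2): Player I gets -1.5 ≥ -2 from s1, and Player II gets 2 ≥ 1 from t1 — Nash equilibrium.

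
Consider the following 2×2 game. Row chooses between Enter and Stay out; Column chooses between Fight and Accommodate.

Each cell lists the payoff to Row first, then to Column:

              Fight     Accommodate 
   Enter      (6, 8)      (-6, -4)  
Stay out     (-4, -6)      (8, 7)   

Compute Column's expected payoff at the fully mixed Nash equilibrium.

First find p, the probability Row plays Enter, from Column's indifference between Fight and Accommodate: 8p − 6(1−p) = −4p + 7(1−p), giving p = 13/25.
Since Column is indifferent in equilibrium, Column's expected payoff equals the payoff from either column against (13/25, 12/25). Using Fight: 8(13/25) − 6(12/25) = 32/25.

32/25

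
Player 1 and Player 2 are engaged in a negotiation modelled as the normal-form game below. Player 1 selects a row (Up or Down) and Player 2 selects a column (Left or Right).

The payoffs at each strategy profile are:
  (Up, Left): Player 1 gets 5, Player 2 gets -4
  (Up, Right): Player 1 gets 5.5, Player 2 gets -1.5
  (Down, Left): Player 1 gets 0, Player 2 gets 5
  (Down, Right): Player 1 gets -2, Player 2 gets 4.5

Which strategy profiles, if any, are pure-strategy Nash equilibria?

(Up, Right)

(Up, Left): Player 2 prefers Right (-1.5 > -4) — not an equilibrium.
(Up, Right): Player 1 gets 5.5 ≥ -2 from Down, and Player 2 gets -1.5 ≥ -4 from Left — Nash equilibrium.
(Down, Left): Player 1 prefers Up (5 > 0) — not an equilibrium.
(Down, Right): Player 1 prefers Up (5.5 > -2); Player 2 prefers Left (5 > 4.5) — not an equilibrium.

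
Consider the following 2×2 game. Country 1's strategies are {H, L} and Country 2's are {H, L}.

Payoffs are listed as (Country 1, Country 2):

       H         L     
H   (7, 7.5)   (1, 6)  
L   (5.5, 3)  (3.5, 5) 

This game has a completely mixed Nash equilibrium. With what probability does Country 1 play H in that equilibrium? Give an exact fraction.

Let x be the probability that Country 1 plays H. In a completely mixed equilibrium, Country 2 must be indifferent between H and L.
Country 2's expected payoff from H is 7.5x + 3(1−x); from L it is 6x + 5(1−x).
Setting these equal: 4.5x + 3 = x + 5, so x = 4/7.

4/7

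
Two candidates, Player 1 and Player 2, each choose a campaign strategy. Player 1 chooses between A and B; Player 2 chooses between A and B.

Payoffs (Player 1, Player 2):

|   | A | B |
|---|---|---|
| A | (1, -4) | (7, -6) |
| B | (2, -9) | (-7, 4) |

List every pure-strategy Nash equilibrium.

none

(A, A): Player 1 prefers B (2 > 1) — not an equilibrium.
(A, B): Player 2 prefers A (-4 > -6) — not an equilibrium.
(B, A): Player 2 prefers B (4 > -9) — not an equilibrium.
(B, B): Player 1 prefers A (7 > -7) — not an equilibrium.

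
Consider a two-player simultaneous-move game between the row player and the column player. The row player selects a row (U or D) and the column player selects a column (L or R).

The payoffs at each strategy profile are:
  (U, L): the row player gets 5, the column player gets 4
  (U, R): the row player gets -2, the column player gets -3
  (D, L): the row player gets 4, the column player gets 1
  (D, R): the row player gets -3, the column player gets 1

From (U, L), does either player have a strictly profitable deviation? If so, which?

The row player at (U, L) earns 5; deviating to D yields 4 — not better.
The column player earns 4; deviating to R yields -3 — not better.
Neither player can strictly improve; the profile is a Nash equilibrium.

Neither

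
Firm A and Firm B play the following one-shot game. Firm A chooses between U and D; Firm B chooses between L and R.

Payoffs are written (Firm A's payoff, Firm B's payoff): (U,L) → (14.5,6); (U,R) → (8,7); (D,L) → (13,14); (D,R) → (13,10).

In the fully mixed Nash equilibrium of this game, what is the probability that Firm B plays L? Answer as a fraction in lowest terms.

Let y be the probability that Firm B plays L. In a completely mixed equilibrium, Firm A must be indifferent between U and D.
Firm A's expected payoff from U is 14.5y + 8(1−y); from D it is 13y + 13(1−y).
Setting these equal: 6.5y + 8 = 13, so y = 10/13.

10/13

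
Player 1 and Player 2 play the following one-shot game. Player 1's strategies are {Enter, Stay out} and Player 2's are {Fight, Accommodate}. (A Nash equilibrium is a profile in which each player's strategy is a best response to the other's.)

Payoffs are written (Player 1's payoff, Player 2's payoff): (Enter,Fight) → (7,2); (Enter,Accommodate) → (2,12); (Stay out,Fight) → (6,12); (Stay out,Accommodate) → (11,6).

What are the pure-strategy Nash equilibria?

none

(Enter, Fight): Player 2 prefers Accommodate (12 > 2) — not an equilibrium.
(Enter, Accommodate): Player 1 prefers Stay out (11 > 2) — not an equilibrium.
(Stay out, Fight): Player 1 prefers Enter (7 > 6) — not an equilibrium.
(Stay out, Accommodate): Player 2 prefers Fight (12 > 6) — not an equilibrium.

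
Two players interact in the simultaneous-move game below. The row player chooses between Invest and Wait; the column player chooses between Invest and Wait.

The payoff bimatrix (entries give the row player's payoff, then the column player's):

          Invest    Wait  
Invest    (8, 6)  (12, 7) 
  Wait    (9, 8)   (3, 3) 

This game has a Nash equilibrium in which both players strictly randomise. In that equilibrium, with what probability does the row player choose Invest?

Let p be the probability that the row player plays Invest. In a completely mixed equilibrium, the column player must be indifferent between Invest and Wait.
The column player's expected payoff from Invest is 6p + 8(1−p); from Wait it is 7p + 3(1−p).
Setting these equal: −2p + 8 = 4p + 3, so p = 5/6.

5/6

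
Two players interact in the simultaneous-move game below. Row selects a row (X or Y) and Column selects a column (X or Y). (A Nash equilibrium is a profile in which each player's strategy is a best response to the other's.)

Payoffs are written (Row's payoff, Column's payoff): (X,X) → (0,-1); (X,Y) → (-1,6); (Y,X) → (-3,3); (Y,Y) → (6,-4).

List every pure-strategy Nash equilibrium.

(X, X): Column prefers Y (6 > -1) — not an equilibrium.
(X, Y): Row prefers Y (6 > -1) — not an equilibrium.
(Y, X): Row prefers X (0 > -3) — not an equilibrium.
(Y, Y): Column prefers X (3 > -4) — not an equilibrium.

none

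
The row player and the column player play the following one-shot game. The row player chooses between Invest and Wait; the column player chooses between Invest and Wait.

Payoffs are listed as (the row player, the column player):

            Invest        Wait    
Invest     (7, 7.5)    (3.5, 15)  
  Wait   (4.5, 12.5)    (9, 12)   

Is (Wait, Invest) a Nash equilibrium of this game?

No

At (Wait, Invest), the row player earns 4.5; switching to Invest would give 7, so the row player would deviate.
The column player earns 12.5; switching to Wait would give 12, so the column player has no profitable deviation.
Since at least one player can profitably deviate, this is not a Nash equilibrium.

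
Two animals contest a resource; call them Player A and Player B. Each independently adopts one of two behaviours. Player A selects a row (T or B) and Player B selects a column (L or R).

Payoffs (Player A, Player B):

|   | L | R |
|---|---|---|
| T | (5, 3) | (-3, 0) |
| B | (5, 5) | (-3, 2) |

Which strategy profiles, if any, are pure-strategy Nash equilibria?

(T, L): Player A gets 5 ≥ 5 from B, and Player B gets 3 ≥ 0 from R — Nash equilibrium.
(T, R): Player B prefers L (3 > 0) — not an equilibrium.
(B, L): Player A gets 5 ≥ 5 from T, and Player B gets 5 ≥ 2 from R — Nash equilibrium.
(B, R): Player B prefers L (5 > 2) — not an equilibrium.

(T, L) and (B, L)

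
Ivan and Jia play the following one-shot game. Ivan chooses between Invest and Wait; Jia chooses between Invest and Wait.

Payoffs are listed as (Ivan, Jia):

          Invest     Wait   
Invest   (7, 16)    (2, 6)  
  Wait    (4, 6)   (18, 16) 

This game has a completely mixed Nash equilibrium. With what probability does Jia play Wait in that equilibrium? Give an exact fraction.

3/19

Let y be the probability that Jia plays Invest. In a completely mixed equilibrium, Ivan must be indifferent between Invest and Wait.
Ivan's expected payoff from Invest is 7y + 2(1−y); from Wait it is 4y + 18(1−y).
Setting these equal: 5y + 2 = −14y + 18, so y = 16/19.
Therefore Jia plays Wait with probability 1 − 16/19 = 3/19.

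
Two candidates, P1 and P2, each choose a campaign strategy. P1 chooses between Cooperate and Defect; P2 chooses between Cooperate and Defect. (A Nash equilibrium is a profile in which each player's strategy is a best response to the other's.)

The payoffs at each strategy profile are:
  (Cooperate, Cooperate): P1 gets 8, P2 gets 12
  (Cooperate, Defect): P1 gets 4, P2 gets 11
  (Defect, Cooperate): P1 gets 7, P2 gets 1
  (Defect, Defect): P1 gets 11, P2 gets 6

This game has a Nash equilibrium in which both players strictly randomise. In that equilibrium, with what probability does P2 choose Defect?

Let y be the probability that P2 plays Cooperate. In a completely mixed equilibrium, P1 must be indifferent between Cooperate and Defect.
P1's expected payoff from Cooperate is 8y + 4(1−y); from Defect it is 7y + 11(1−y).
Setting these equal: 4y + 4 = −4y + 11, so y = 7/8.
Therefore P2 plays Defect with probability 1 − 7/8 = 1/8.

1/8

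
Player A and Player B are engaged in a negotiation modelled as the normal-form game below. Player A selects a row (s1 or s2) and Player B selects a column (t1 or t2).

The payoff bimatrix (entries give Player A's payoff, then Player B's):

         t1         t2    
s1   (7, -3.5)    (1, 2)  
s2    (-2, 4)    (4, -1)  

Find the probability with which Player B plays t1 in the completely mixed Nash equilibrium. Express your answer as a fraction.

Let c be the probability that Player B plays t1. In a completely mixed equilibrium, Player A must be indifferent between s1 and s2.
Player A's expected payoff from s1 is 7c + (1−c); from s2 it is −2c + 4(1−c).
Setting these equal: 6c + 1 = −6c + 4, so c = 1/4.

1/4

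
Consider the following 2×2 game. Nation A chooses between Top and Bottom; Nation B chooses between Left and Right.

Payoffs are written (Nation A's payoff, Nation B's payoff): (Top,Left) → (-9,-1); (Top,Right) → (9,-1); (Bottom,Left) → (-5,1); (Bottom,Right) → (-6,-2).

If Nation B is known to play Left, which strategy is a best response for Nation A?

Against Left, Nation A earns -9 from Top and -5 from Bottom.
So Bottom is the best response.

Bottom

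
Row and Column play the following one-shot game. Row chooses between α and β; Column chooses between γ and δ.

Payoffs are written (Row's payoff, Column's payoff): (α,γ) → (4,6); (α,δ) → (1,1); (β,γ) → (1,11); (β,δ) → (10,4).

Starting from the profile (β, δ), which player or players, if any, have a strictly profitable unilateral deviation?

Column

Row at (β, δ) earns 10; deviating to α yields 1 — not better.
Column earns 4; deviating to γ yields 11 — a strict improvement.
Only Column has a strictly profitable deviation.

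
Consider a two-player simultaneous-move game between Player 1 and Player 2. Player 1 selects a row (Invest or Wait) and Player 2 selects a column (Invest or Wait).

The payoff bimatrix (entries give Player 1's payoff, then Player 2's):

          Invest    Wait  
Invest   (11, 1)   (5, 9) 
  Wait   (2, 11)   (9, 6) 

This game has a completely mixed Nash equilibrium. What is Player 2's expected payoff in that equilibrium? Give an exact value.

First find x, the probability Player 1 plays Invest, from Player 2's indifference between Invest and Wait: x + 11(1−x) = 9x + 6(1−x), giving x = 5/13.
Since Player 2 is indifferent in equilibrium, Player 2's expected payoff equals the payoff from either column against (5/13, 8/13). Using Invest: (5/13) + 11(8/13) = 93/13.

93/13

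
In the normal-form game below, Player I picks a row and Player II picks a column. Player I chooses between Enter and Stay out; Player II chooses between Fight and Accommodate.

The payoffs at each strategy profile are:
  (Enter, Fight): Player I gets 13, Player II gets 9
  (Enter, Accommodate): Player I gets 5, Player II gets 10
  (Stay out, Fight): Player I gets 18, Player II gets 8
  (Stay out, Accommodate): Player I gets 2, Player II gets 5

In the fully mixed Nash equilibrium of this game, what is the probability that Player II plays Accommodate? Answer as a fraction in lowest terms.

5/8

Let q be the probability that Player II plays Fight. In a completely mixed equilibrium, Player I must be indifferent between Enter and Stay out.
Player I's expected payoff from Enter is 13q + 5(1−q); from Stay out it is 18q + 2(1−q).
Setting these equal: 8q + 5 = 16q + 2, so q = 3/8.
Therefore Player II plays Accommodate with probability 1 − 3/8 = 5/8.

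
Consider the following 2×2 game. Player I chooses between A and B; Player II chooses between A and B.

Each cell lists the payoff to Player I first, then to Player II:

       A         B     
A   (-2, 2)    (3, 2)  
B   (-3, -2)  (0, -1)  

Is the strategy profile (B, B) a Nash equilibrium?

No

At (B, B), Player I earns 0; switching to A would give 3, so Player I would deviate.
Player II earns -1; switching to A would give -2, so Player II has no profitable deviation.
Since at least one player can profitably deviate, this is not a Nash equilibrium.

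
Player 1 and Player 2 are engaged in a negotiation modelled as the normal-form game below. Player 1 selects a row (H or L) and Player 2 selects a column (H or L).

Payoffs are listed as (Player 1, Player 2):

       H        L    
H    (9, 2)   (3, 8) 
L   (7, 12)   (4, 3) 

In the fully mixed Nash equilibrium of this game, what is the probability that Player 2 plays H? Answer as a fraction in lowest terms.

1/3

Let q be the probability that Player 2 plays H. In a completely mixed equilibrium, Player 1 must be indifferent between H and L.
Player 1's expected payoff from H is 9q + 3(1−q); from L it is 7q + 4(1−q).
Setting these equal: 6q + 3 = 3q + 4, so q = 1/3.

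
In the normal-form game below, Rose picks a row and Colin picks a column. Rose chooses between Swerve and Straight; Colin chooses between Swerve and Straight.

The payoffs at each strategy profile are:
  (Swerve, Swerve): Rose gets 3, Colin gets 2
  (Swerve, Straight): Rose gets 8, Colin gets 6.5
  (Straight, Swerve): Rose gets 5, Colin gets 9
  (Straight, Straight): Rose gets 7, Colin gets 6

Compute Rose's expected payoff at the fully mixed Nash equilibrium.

First find q, the probability Colin plays Swerve, from Rose's indifference between Swerve and Straight: 3q + 8(1−q) = 5q + 7(1−q), giving q = 1/3.
Since Rose is indifferent in equilibrium, Rose's expected payoff equals the payoff from either row against (1/3, 2/3). Using Swerve: 3(1/3) + 8(2/3) = 19/3.

19/3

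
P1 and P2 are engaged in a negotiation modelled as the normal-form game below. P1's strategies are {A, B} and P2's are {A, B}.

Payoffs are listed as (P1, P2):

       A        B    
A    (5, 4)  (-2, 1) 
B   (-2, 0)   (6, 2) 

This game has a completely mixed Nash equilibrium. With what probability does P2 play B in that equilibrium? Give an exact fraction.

7/15

Let c be the probability that P2 plays A. In a completely mixed equilibrium, P1 must be indifferent between A and B.
P1's expected payoff from A is 5c − 2(1−c); from B it is −2c + 6(1−c).
Setting these equal: 7c − 2 = −8c + 6, so c = 8/15.
Therefore P2 plays B with probability 1 − 8/15 = 7/15.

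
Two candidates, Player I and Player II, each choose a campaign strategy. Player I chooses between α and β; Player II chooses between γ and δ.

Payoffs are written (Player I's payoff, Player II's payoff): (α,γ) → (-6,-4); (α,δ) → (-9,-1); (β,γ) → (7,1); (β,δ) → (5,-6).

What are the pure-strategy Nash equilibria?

(β, γ)

(α, γ): Player I prefers β (7 > -6); Player II prefers δ (-1 > -4) — not an equilibrium.
(α, δ): Player I prefers β (5 > -9) — not an equilibrium.
(β, γ): Player I gets 7 ≥ -6 from α, and Player II gets 1 ≥ -6 from δ — Nash equilibrium.
(β, δ): Player II prefers γ (1 > -6) — not an equilibrium.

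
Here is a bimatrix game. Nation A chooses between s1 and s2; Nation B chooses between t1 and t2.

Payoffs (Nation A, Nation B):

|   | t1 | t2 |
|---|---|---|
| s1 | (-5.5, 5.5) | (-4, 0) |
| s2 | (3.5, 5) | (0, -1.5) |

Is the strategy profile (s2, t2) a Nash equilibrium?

At (s2, t2), Nation A earns 0; switching to s1 would give -4, so Nation A has no profitable deviation.
Nation B earns -1.5; switching to t1 would give 5, so Nation B would deviate.
Since at least one player can profitably deviate, this is not a Nash equilibrium.

No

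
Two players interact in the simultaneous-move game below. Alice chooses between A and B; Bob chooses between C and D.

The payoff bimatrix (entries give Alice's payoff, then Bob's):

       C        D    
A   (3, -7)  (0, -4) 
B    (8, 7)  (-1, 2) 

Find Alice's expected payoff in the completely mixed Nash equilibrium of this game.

1/2

First find q, the probability Bob plays C, from Alice's indifference between A and B: 3q = 8q − (1−q), giving q = 1/6.
Since Alice is indifferent in equilibrium, Alice's expected payoff equals the payoff from either row against (1/6, 5/6). Using A: 3(1/6) = 1/2.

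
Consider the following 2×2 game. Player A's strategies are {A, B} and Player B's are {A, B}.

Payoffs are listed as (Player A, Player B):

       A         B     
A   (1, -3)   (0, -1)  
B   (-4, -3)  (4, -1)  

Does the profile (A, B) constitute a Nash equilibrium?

No

At (A, B), Player A earns 0; switching to B would give 4, so Player A would deviate.
Player B earns -1; switching to A would give -3, so Player B has no profitable deviation.
Since at least one player can profitably deviate, this is not a Nash equilibrium.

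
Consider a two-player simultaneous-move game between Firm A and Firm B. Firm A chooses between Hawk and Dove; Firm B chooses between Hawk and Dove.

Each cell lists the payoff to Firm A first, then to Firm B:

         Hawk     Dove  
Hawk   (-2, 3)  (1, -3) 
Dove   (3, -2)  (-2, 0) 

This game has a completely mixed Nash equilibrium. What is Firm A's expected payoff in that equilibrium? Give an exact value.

-1/8

First find q, the probability Firm B plays Hawk, from Firm A's indifference between Hawk and Dove: −2q + (1−q) = 3q − 2(1−q), giving q = 3/8.
Since Firm A is indifferent in equilibrium, Firm A's expected payoff equals the payoff from either row against (3/8, 5/8). Using Hawk: −2(3/8) + (5/8) = -1/8.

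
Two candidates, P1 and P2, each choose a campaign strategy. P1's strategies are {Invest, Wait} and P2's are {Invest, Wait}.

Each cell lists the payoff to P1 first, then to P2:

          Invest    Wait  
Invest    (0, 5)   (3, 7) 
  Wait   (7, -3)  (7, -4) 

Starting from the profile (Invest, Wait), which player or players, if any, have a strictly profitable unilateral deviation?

P1 at (Invest, Wait) earns 3; deviating to Wait yields 7 — a strict improvement.
P2 earns 7; deviating to Invest yields 5 — not better.
Only P1 has a strictly profitable deviation.

P1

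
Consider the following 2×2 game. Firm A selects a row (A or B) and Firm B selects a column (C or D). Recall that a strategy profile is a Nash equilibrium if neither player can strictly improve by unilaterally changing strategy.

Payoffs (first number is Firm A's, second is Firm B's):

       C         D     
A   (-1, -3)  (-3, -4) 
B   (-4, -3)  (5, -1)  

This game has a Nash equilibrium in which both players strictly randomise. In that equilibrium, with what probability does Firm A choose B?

Let r be the probability that Firm A plays A. In a completely mixed equilibrium, Firm B must be indifferent between C and D.
Firm B's expected payoff from C is −3r − 3(1−r); from D it is −4r − (1−r).
Setting these equal: -3 = −3r − 1, so r = 2/3.
Therefore Firm A plays B with probability 1 − 2/3 = 1/3.

1/3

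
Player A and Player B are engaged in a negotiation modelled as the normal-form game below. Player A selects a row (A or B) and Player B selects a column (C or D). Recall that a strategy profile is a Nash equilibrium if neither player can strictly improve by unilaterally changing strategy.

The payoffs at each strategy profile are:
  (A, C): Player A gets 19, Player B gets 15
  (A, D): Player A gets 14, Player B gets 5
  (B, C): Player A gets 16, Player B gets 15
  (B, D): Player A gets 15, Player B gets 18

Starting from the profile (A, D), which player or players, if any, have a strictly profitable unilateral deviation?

Player A at (A, D) earns 14; deviating to B yields 15 — a strict improvement.
Player B earns 5; deviating to C yields 15 — a strict improvement.
Both Player A and Player B have strictly profitable deviations.

Both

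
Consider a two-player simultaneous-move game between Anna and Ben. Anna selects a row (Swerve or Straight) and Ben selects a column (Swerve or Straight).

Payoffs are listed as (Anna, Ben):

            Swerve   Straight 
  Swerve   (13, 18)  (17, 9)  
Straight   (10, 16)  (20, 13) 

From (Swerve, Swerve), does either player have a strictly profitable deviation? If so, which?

Neither

Anna at (Swerve, Swerve) earns 13; deviating to Straight yields 10 — not better.
Ben earns 18; deviating to Straight yields 9 — not better.
Neither player can strictly improve; the profile is a Nash equilibrium.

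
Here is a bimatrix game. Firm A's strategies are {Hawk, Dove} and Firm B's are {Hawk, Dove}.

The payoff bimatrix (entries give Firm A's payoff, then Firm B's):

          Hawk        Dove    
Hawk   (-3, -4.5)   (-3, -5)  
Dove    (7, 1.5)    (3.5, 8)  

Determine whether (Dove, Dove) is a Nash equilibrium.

At (Dove, Dove), Firm A earns 3.5; switching to Hawk would give -3, so Firm A has no profitable deviation.
Firm B earns 8; switching to Hawk would give 1.5, so Firm B has no profitable deviation.
Neither player can gain by a unilateral deviation, so this profile is a Nash equilibrium.

Yes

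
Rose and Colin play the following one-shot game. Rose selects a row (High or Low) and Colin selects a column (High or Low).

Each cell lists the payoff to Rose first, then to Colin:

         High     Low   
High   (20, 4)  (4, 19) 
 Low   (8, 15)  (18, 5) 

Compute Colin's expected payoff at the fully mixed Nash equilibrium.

First find p, the probability Rose plays High, from Colin's indifference between High and Low: 4p + 15(1−p) = 19p + 5(1−p), giving p = 2/5.
Since Colin is indifferent in equilibrium, Colin's expected payoff equals the payoff from either column against (2/5, 3/5). Using High: 4(2/5) + 15(3/5) = 53/5.

53/5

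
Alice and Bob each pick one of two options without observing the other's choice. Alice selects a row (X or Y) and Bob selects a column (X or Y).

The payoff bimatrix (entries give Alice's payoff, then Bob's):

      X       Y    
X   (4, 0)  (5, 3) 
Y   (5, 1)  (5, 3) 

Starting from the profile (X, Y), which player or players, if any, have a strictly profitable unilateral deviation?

Neither

Alice at (X, Y) earns 5; deviating to Y yields 5 — not better.
Bob earns 3; deviating to X yields 0 — not better.
Neither player can strictly improve; the profile is a Nash equilibrium.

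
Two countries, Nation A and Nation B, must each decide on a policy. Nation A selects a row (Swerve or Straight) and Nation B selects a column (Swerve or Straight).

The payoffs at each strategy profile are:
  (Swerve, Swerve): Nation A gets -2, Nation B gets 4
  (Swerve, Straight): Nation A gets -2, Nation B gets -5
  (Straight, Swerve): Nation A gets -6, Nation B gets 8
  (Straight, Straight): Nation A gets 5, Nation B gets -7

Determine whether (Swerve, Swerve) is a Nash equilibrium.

Yes

At (Swerve, Swerve), Nation A earns -2; switching to Straight would give -6, so Nation A has no profitable deviation.
Nation B earns 4; switching to Straight would give -5, so Nation B has no profitable deviation.
Neither player can gain by a unilateral deviation, so this profile is a Nash equilibrium.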